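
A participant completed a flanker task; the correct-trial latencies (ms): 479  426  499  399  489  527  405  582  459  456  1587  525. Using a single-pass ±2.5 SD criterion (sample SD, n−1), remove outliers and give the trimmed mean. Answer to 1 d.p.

n = 12, ΣRT = 6833, M = 569.417
Σ(x−M)² = 1160704.92; s = √(1160704.92/11) = 324.836
Cutoffs: 569.417 ± 2.5·324.836 → [-242.7, 1381.5]
Outside: 1587 → excluded.
Retained (n=11): Σ = 5246, mean = 5246/11 = 476.909

476.9 ms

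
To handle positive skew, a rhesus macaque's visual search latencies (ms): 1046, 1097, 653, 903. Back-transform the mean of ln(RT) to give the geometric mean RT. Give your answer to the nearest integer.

907 ms

ln(RT): 6.9527, 7.0003, 6.4816, 6.8057
Mean ln(RT) = 27.2404/4 = 6.81009
Geometric mean = exp(6.81009) = 906.95 ms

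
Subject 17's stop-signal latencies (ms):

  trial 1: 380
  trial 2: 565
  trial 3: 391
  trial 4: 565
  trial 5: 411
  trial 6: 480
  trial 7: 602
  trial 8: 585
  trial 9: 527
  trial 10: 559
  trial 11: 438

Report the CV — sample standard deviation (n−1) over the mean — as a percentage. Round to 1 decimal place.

16.6%

n = 11, Σ = 5503, M = 500.2727
Σ(x−M)² = 68734.182; s = √(68734.182/10) = 82.9061
CV = 82.9061 / 500.2727 = 0.16572 = 16.572%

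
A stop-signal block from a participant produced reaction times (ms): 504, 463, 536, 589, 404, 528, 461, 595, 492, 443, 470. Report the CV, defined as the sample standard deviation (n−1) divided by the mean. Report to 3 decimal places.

0.119

n = 11, Σ = 5485, M = 498.6364
Σ(x−M)² = 35340.545; s = √(35340.545/10) = 59.4479
CV = 59.4479 / 498.6364 = 0.11922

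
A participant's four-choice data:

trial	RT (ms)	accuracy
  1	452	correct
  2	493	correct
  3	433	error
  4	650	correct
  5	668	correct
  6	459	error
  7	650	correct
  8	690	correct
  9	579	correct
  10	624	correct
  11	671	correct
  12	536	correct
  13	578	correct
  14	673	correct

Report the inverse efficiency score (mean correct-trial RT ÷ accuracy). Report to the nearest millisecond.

Correct trials (n=12): 452, 493, 650, 668, 650, 690, 579, 624, 671, 536, 578, 673
Mean correct RT = 7264/12 = 605.3333 ms
Proportion correct = 12/14
IES = 605.3333 / (12/14) = 706.222 ms

706 ms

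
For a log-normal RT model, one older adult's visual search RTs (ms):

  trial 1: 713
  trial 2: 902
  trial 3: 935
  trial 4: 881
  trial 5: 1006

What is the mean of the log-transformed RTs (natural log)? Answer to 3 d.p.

ln(RT): 6.5695, 6.8046, 6.8405, 6.7811, 6.9137
Σ ln(RT) = 33.9094
Mean = 33.9094/5 = 6.78189

6.782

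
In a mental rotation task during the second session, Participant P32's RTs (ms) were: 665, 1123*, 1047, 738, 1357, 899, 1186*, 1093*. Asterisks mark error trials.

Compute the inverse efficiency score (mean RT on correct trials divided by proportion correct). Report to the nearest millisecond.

Correct trials (n=5): 665, 1047, 738, 1357, 899
Mean correct RT = 4706/5 = 941.2000 ms
Proportion correct = 5/8
IES = 941.2000 / (5/8) = 1505.920 ms

1506 ms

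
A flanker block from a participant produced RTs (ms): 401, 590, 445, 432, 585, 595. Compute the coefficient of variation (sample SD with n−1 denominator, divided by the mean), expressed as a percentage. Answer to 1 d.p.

17.9%

n = 6, Σ = 3048, M = 508.0000
Σ(x−M)² = 41416.000; s = √(41416.000/5) = 91.0121
CV = 91.0121 / 508.0000 = 0.17916 = 17.916%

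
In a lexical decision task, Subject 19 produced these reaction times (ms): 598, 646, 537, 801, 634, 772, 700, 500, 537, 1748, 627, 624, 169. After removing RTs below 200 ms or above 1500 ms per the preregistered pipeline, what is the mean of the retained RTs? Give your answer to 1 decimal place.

Excluded: 169, 1748
Retained (n=11): Σ = 6976
Mean = 6976/11 = 634.1818

634.2 ms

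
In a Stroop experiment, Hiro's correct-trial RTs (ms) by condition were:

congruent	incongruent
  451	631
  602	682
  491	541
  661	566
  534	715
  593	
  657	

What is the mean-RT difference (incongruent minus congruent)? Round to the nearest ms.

M(congruent) = 3989/7 = 569.857
M(incongruent) = 3135/5 = 627.000
Difference = 627.000 − 569.857 = 57.143 ms

57 ms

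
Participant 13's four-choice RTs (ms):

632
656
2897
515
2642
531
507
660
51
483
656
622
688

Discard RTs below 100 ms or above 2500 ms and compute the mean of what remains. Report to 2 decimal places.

Excluded: 51, 2642, 2897
Retained (n=10): Σ = 5950
Mean = 5950/10 = 595.0000

595.00 ms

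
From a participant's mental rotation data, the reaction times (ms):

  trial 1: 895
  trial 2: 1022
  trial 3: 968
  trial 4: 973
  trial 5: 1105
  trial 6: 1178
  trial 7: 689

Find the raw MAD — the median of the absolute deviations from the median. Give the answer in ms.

Sorted: 689, 895, 968, 973, 1022, 1105, 1178 → median = 973
|x − 973|: 78, 49, 5, 0, 132, 205, 284
Sorted deviations: 0, 5, 49, 78, 132, 205, 284 → MAD = 78

78 ms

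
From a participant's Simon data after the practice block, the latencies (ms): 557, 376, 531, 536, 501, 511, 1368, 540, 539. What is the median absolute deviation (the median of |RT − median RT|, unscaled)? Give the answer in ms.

21 ms

Sorted: 376, 501, 511, 531, 536, 539, 540, 557, 1368 → median = 536
|x − 536|: 21, 160, 5, 0, 35, 25, 832, 4, 3
Sorted deviations: 0, 3, 4, 5, 21, 25, 35, 160, 832 → MAD = 21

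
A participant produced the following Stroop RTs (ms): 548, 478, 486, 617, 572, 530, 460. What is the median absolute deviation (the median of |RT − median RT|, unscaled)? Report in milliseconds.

44 ms

Sorted: 460, 478, 486, 530, 548, 572, 617 → median = 530
|x − 530|: 18, 52, 44, 87, 42, 0, 70
Sorted deviations: 0, 18, 42, 44, 52, 70, 87 → MAD = 44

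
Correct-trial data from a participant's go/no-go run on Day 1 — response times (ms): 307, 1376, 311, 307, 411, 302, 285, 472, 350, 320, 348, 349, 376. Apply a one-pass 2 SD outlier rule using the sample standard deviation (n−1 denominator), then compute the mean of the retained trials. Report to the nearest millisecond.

n = 13, ΣRT = 5514, M = 424.154
Σ(x−M)² = 1013125.69; s = √(1013125.69/12) = 290.563
Cutoffs: 424.154 ± 2·290.563 → [-157.0, 1005.3]
Outside: 1376 → excluded.
Retained (n=12): Σ = 4138, mean = 4138/12 = 344.833

345 ms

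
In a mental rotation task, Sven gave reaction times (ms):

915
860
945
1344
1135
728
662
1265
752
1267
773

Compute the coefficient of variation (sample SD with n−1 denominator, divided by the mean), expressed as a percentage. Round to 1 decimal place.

n = 11, Σ = 10646, M = 967.8182
Σ(x−M)² = 597793.636; s = √(597793.636/10) = 244.4982
CV = 244.4982 / 967.8182 = 0.25263 = 25.263%

25.3%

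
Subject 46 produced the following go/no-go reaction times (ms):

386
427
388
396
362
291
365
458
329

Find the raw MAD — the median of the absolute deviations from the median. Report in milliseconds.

24 ms

Sorted: 291, 329, 362, 365, 386, 388, 396, 427, 458 → median = 386
|x − 386|: 0, 41, 2, 10, 24, 95, 21, 72, 57
Sorted deviations: 0, 2, 10, 21, 24, 41, 57, 72, 95 → MAD = 24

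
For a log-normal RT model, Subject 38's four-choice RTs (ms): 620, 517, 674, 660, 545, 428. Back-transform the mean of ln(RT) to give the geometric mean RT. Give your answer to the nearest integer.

ln(RT): 6.4297, 6.2480, 6.5132, 6.4922, 6.3008, 6.0591
Mean ln(RT) = 38.0431/6 = 6.34052
Geometric mean = exp(6.34052) = 567.09 ms

567 ms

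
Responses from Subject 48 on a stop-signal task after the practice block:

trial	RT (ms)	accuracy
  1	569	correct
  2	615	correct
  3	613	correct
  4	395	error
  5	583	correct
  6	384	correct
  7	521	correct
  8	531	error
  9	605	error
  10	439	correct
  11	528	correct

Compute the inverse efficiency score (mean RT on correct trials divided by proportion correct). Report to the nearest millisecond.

Correct trials (n=8): 569, 615, 613, 583, 384, 521, 439, 528
Mean correct RT = 4252/8 = 531.5000 ms
Proportion correct = 8/11
IES = 531.5000 / (8/11) = 730.812 ms

731 ms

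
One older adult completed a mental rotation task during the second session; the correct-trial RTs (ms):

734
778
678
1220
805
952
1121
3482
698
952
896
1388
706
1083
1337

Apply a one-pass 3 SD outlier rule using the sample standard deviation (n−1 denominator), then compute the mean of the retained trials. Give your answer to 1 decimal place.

953.4 ms

n = 15, ΣRT = 16830, M = 1122.000
Σ(x−M)² = 6725920.00; s = √(6725920.00/14) = 693.125
Cutoffs: 1122.000 ± 3·693.125 → [-957.4, 3201.4]
Outside: 3482 → excluded.
Retained (n=14): Σ = 13348, mean = 13348/14 = 953.429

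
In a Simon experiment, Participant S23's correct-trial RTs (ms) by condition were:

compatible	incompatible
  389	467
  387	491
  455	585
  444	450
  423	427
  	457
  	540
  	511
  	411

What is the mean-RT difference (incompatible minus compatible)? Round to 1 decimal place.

62.5 ms

M(compatible) = 2098/5 = 419.600
M(incompatible) = 4339/9 = 482.111
Difference = 482.111 − 419.600 = 62.511 ms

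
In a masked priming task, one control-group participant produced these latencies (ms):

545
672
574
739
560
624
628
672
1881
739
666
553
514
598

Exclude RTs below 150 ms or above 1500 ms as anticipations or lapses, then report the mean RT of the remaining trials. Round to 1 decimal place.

Excluded: 1881
Retained (n=13): Σ = 8084
Mean = 8084/13 = 621.8462

621.8 ms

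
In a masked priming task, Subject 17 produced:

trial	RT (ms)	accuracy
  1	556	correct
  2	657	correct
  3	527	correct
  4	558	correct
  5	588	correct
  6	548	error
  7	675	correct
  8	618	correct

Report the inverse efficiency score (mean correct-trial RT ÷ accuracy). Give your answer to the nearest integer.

Correct trials (n=7): 556, 657, 527, 558, 588, 675, 618
Mean correct RT = 4179/7 = 597.0000 ms
Proportion correct = 7/8
IES = 597.0000 / (7/8) = 682.286 ms

682 ms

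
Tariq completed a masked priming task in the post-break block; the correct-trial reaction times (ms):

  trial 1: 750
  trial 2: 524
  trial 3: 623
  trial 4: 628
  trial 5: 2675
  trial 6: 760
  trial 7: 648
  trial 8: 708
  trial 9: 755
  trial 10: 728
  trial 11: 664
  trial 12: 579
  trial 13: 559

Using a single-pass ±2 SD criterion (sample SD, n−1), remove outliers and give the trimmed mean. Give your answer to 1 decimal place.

n = 13, ΣRT = 10601, M = 815.462
Σ(x−M)² = 3817901.23; s = √(3817901.23/12) = 564.055
Cutoffs: 815.462 ± 2·564.055 → [-312.6, 1943.6]
Outside: 2675 → excluded.
Retained (n=12): Σ = 7926, mean = 7926/12 = 660.500

660.5 ms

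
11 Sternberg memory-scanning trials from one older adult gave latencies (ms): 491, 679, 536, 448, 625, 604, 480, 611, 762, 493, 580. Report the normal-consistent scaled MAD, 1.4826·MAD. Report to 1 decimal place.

129.0 ms

Sorted: 448, 480, 491, 493, 536, 580, 604, 611, 625, 679, 762 → median = 580
|x − 580| sorted: 0, 24, 31, 44, 45, 87, 89, 99, 100, 132, 182 → MAD = 87
Robust SD ≈ 1.4826 × 87 = 128.986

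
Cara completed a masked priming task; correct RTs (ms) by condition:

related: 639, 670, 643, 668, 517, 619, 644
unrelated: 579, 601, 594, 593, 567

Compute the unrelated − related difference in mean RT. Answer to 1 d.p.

-41.8 ms

M(related) = 4400/7 = 628.571
M(unrelated) = 2934/5 = 586.800
Difference = 586.800 − 628.571 = -41.771 ms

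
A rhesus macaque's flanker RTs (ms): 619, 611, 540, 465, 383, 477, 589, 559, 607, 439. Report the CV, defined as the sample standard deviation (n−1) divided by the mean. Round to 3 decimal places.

0.157

n = 10, Σ = 5289, M = 528.9000
Σ(x−M)² = 61744.900; s = √(61744.900/9) = 82.8284
CV = 82.8284 / 528.9000 = 0.15661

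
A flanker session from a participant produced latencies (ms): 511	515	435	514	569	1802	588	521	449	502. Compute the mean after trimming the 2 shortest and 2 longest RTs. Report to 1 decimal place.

Sorted: 435, 449, 502, 511, 514, 515, 521, 569, 588, 1802
Drop lowest 2 (435, 449) and highest 2 (588, 1802)
Remaining (n=6): Σ = 3132, mean = 3132/6 = 522.000

522.0 ms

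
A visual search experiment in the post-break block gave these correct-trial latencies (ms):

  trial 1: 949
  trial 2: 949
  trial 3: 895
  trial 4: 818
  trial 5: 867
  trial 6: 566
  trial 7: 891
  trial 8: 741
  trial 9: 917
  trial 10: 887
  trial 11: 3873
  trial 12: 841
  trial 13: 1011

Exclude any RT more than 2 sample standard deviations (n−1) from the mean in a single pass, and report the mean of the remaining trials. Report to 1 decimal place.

861.0 ms

n = 13, ΣRT = 14205, M = 1092.692
Σ(x−M)² = 8521852.77; s = √(8521852.77/12) = 842.707
Cutoffs: 1092.692 ± 2·842.707 → [-592.7, 2778.1]
Outside: 3873 → excluded.
Retained (n=12): Σ = 10332, mean = 10332/12 = 861.000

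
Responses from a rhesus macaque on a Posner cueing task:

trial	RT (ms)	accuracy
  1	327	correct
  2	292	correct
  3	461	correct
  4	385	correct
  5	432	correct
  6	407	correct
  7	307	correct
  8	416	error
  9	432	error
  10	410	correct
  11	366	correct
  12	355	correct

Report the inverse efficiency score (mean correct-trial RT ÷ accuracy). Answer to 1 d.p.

449.0 ms

Correct trials (n=10): 327, 292, 461, 385, 432, 407, 307, 410, 366, 355
Mean correct RT = 3742/10 = 374.2000 ms
Proportion correct = 10/12
IES = 374.2000 / (10/12) = 449.040 ms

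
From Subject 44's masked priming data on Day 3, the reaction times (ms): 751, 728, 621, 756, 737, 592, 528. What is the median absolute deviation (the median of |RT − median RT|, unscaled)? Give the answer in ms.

Sorted: 528, 592, 621, 728, 737, 751, 756 → median = 728
|x − 728|: 23, 0, 107, 28, 9, 136, 200
Sorted deviations: 0, 9, 23, 28, 107, 136, 200 → MAD = 28

28 ms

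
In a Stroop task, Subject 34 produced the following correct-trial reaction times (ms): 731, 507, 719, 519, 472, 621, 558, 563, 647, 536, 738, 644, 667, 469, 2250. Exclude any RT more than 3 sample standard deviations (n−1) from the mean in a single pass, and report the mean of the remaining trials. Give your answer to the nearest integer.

n = 15, ΣRT = 10641, M = 709.400
Σ(x−M)² = 2658399.60; s = √(2658399.60/14) = 435.759
Cutoffs: 709.400 ± 3·435.759 → [-597.9, 2016.7]
Outside: 2250 → excluded.
Retained (n=14): Σ = 8391, mean = 8391/14 = 599.357

599 ms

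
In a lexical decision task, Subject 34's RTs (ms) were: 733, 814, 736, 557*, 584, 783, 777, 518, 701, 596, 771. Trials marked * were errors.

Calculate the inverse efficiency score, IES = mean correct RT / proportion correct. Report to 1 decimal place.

Correct trials (n=10): 733, 814, 736, 584, 783, 777, 518, 701, 596, 771
Mean correct RT = 7013/10 = 701.3000 ms
Proportion correct = 10/11
IES = 701.3000 / (10/11) = 771.430 ms

771.4 ms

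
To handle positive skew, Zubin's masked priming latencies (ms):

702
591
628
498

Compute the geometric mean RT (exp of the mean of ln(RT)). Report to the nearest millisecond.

ln(RT): 6.5539, 6.3818, 6.4425, 6.2106
Mean ln(RT) = 25.5889/4 = 6.39722
Geometric mean = exp(6.39722) = 600.18 ms

600 ms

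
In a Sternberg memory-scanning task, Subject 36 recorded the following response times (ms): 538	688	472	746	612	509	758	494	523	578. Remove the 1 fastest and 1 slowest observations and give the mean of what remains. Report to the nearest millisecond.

Sorted: 472, 494, 509, 523, 538, 578, 612, 688, 746, 758
Drop lowest 1 (472) and highest 1 (758)
Remaining (n=8): Σ = 4688, mean = 4688/8 = 586.000

586 ms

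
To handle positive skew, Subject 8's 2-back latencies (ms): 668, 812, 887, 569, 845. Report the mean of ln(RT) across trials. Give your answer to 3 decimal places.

ln(RT): 6.5043, 6.6995, 6.7878, 6.3439, 6.7393
Σ ln(RT) = 33.0749
Mean = 33.0749/5 = 6.61497

6.615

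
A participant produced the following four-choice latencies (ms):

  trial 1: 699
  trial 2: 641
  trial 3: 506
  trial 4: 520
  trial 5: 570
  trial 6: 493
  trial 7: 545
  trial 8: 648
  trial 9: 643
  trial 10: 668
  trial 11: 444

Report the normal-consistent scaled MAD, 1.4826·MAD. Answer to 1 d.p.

Sorted: 444, 493, 506, 520, 545, 570, 641, 643, 648, 668, 699 → median = 570
|x − 570| sorted: 0, 25, 50, 64, 71, 73, 77, 78, 98, 126, 129 → MAD = 73
Robust SD ≈ 1.4826 × 73 = 108.230

108.2 ms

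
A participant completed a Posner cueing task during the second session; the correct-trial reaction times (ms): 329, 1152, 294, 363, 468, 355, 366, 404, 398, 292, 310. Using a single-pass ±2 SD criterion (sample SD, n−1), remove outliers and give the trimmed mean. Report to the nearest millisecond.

n = 11, ΣRT = 4731, M = 430.091
Σ(x−M)² = 600778.91; s = √(600778.91/10) = 245.108
Cutoffs: 430.091 ± 2·245.108 → [-60.1, 920.3]
Outside: 1152 → excluded.
Retained (n=10): Σ = 3579, mean = 3579/10 = 357.900

358 ms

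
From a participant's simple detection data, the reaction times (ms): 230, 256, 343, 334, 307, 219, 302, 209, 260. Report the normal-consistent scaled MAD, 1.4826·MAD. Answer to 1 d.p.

62.3 ms

Sorted: 209, 219, 230, 256, 260, 302, 307, 334, 343 → median = 260
|x − 260| sorted: 0, 4, 30, 41, 42, 47, 51, 74, 83 → MAD = 42
Robust SD ≈ 1.4826 × 42 = 62.269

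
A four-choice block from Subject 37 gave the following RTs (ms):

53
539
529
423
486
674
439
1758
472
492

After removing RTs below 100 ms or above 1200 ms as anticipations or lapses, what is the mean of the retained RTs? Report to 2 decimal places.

Excluded: 53, 1758
Retained (n=8): Σ = 4054
Mean = 4054/8 = 506.7500

506.75 ms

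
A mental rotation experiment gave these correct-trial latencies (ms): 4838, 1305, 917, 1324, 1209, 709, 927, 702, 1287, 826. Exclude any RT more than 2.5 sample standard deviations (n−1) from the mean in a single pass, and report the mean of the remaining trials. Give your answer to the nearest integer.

n = 10, ΣRT = 14044, M = 1404.400
Σ(x−M)² = 13634880.40; s = √(13634880.40/9) = 1230.848
Cutoffs: 1404.400 ± 2.5·1230.848 → [-1672.7, 4481.5]
Outside: 4838 → excluded.
Retained (n=9): Σ = 9206, mean = 9206/9 = 1022.889

1023 ms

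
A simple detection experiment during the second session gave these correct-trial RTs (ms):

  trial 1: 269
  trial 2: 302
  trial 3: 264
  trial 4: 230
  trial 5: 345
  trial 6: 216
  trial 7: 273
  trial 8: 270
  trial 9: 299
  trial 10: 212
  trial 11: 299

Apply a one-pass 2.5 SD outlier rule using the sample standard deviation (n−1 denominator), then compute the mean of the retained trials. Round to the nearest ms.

n = 11, ΣRT = 2979, M = 270.818
Σ(x−M)² = 16249.64; s = √(16249.64/10) = 40.311
Cutoffs: 270.818 ± 2.5·40.311 → [170.0, 371.6]
No RTs fall outside the cutoffs; all 11 retained. Mean = 2979/11 = 270.818

271 ms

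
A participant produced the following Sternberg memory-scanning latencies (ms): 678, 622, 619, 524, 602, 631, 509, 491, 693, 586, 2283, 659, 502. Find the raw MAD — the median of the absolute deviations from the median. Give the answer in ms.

Sorted: 491, 502, 509, 524, 586, 602, 619, 622, 631, 659, 678, 693, 2283 → median = 619
|x − 619|: 59, 3, 0, 95, 17, 12, 110, 128, 74, 33, 1664, 40, 117
Sorted deviations: 0, 3, 12, 17, 33, 40, 59, 74, 95, 110, 117, 128, 1664 → MAD = 59

59 ms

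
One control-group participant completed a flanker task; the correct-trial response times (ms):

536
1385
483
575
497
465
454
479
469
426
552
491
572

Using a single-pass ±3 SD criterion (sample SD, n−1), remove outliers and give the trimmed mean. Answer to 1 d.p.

n = 13, ΣRT = 7384, M = 568.000
Σ(x−M)² = 748520.00; s = √(748520.00/12) = 249.753
Cutoffs: 568.000 ± 3·249.753 → [-181.3, 1317.3]
Outside: 1385 → excluded.
Retained (n=12): Σ = 5999, mean = 5999/12 = 499.917

499.9 ms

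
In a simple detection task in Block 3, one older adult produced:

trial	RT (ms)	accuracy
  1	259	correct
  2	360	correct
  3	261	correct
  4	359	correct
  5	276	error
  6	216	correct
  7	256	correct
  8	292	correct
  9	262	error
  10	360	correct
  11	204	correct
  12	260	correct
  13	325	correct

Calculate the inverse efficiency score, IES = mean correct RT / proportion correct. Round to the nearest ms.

Correct trials (n=11): 259, 360, 261, 359, 216, 256, 292, 360, 204, 260, 325
Mean correct RT = 3152/11 = 286.5455 ms
Proportion correct = 11/13
IES = 286.5455 / (11/13) = 338.645 ms

339 ms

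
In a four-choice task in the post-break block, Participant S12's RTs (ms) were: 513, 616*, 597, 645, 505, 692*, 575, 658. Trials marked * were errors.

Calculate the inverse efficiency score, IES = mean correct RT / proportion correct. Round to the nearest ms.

Correct trials (n=6): 513, 597, 645, 505, 575, 658
Mean correct RT = 3493/6 = 582.1667 ms
Proportion correct = 6/8
IES = 582.1667 / (6/8) = 776.222 ms

776 ms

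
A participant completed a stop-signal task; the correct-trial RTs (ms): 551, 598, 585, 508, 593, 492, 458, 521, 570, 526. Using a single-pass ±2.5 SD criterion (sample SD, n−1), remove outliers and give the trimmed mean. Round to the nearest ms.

540 ms

n = 10, ΣRT = 5402, M = 540.200
Σ(x−M)² = 19827.60; s = √(19827.60/9) = 46.937
Cutoffs: 540.200 ± 2.5·46.937 → [422.9, 657.5]
No RTs fall outside the cutoffs; all 10 retained. Mean = 5402/10 = 540.200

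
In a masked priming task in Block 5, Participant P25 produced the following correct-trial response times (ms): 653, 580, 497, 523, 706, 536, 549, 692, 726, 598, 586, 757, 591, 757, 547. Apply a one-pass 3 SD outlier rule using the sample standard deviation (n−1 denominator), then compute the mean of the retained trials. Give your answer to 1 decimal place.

619.9 ms

n = 15, ΣRT = 9298, M = 619.867
Σ(x−M)² = 108487.73; s = √(108487.73/14) = 88.029
Cutoffs: 619.867 ± 3·88.029 → [355.8, 884.0]
No RTs fall outside the cutoffs; all 15 retained. Mean = 9298/15 = 619.867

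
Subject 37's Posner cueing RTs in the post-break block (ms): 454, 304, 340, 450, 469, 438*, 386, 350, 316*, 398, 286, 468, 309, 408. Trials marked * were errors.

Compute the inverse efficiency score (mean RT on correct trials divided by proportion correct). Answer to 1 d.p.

Correct trials (n=12): 454, 304, 340, 450, 469, 386, 350, 398, 286, 468, 309, 408
Mean correct RT = 4622/12 = 385.1667 ms
Proportion correct = 12/14
IES = 385.1667 / (12/14) = 449.361 ms

449.4 ms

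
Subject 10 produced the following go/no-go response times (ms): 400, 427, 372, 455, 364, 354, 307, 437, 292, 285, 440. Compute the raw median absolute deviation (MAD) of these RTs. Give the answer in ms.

65 ms

Sorted: 285, 292, 307, 354, 364, 372, 400, 427, 437, 440, 455 → median = 372
|x − 372|: 28, 55, 0, 83, 8, 18, 65, 65, 80, 87, 68
Sorted deviations: 0, 8, 18, 28, 55, 65, 65, 68, 80, 83, 87 → MAD = 65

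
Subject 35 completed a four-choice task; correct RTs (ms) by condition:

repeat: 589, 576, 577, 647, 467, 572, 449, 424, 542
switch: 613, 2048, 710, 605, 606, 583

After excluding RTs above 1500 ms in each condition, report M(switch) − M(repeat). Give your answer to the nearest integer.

switch: exclude 2048
M(repeat) = 4843/9 = 538.111
M(switch) = 3117/5 = 623.400
Difference = 623.400 − 538.111 = 85.289 ms

85 ms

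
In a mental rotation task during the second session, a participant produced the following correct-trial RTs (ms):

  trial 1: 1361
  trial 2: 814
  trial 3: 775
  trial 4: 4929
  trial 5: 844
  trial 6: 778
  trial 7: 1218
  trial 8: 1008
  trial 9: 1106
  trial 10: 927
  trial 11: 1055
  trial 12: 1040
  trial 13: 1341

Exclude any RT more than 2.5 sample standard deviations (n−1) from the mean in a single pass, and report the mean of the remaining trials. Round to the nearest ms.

n = 13, ΣRT = 17196, M = 1322.769
Σ(x−M)² = 14556922.31; s = √(14556922.31/12) = 1101.398
Cutoffs: 1322.769 ± 2.5·1101.398 → [-1430.7, 4076.3]
Outside: 4929 → excluded.
Retained (n=12): Σ = 12267, mean = 12267/12 = 1022.250

1022 ms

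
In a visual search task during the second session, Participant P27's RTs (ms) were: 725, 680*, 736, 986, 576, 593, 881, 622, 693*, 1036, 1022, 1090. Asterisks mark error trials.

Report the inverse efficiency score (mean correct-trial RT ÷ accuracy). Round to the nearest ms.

992 ms

Correct trials (n=10): 725, 736, 986, 576, 593, 881, 622, 1036, 1022, 1090
Mean correct RT = 8267/10 = 826.7000 ms
Proportion correct = 10/12
IES = 826.7000 / (10/12) = 992.040 ms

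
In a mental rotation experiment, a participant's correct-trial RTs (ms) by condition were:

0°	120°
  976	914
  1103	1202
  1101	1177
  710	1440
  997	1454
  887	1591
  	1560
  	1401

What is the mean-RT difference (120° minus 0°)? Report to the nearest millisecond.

380 ms

M(0°) = 5774/6 = 962.333
M(120°) = 10739/8 = 1342.375
Difference = 1342.375 − 962.333 = 380.042 ms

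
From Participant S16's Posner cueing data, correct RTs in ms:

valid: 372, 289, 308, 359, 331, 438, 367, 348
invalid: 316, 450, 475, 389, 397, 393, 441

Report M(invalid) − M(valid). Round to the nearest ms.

57 ms

M(valid) = 2812/8 = 351.500
M(invalid) = 2861/7 = 408.714
Difference = 408.714 − 351.500 = 57.214 ms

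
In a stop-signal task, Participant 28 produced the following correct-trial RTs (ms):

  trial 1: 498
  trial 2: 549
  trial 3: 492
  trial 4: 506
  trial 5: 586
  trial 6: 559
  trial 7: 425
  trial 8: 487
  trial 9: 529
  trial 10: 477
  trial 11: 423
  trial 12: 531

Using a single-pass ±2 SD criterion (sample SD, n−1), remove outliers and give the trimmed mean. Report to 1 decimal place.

505.2 ms

n = 12, ΣRT = 6062, M = 505.167
Σ(x−M)² = 27115.67; s = √(27115.67/11) = 49.649
Cutoffs: 505.167 ± 2·49.649 → [405.9, 604.5]
No RTs fall outside the cutoffs; all 12 retained. Mean = 6062/12 = 505.167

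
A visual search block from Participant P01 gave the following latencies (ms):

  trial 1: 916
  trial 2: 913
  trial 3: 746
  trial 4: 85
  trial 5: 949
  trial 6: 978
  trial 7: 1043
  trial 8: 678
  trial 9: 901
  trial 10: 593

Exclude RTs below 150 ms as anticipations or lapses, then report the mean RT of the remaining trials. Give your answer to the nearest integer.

Excluded: 85
Retained (n=9): Σ = 7717
Mean = 7717/9 = 857.4444

857 ms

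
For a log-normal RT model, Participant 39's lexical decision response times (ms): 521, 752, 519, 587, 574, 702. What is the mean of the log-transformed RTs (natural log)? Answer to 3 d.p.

ln(RT): 6.2558, 6.6227, 6.2519, 6.3750, 6.3526, 6.5539
Σ ln(RT) = 38.4120
Mean = 38.4120/6 = 6.40200

6.402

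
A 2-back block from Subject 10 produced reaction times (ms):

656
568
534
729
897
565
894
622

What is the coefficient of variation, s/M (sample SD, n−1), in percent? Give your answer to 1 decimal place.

n = 8, Σ = 5465, M = 683.1250
Σ(x−M)² = 146232.875; s = √(146232.875/7) = 144.5352
CV = 144.5352 / 683.1250 = 0.21158 = 21.158%

21.2%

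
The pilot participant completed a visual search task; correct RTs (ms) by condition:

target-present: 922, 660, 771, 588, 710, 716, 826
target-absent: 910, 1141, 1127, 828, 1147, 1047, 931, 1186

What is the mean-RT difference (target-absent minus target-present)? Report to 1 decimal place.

297.8 ms

M(target-present) = 5193/7 = 741.857
M(target-absent) = 8317/8 = 1039.625
Difference = 1039.625 − 741.857 = 297.768 ms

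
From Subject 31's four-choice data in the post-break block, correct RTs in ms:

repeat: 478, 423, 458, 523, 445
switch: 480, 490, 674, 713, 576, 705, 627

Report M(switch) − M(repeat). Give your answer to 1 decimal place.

M(repeat) = 2327/5 = 465.400
M(switch) = 4265/7 = 609.286
Difference = 609.286 − 465.400 = 143.886 ms

143.9 ms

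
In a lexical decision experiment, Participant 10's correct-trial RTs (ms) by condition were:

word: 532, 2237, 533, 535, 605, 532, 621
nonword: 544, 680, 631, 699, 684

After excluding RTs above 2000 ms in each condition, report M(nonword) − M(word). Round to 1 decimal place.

87.9 ms

word: exclude 2237
M(word) = 3358/6 = 559.667
M(nonword) = 3238/5 = 647.600
Difference = 647.600 − 559.667 = 87.933 ms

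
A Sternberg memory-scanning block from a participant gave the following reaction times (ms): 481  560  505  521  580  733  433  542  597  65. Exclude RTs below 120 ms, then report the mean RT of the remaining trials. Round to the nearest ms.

550 ms

Excluded: 65
Retained (n=9): Σ = 4952
Mean = 4952/9 = 550.2222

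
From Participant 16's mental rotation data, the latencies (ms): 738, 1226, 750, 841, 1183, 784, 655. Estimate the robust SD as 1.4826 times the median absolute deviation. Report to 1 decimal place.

Sorted: 655, 738, 750, 784, 841, 1183, 1226 → median = 784
|x − 784| sorted: 0, 34, 46, 57, 129, 399, 442 → MAD = 57
Robust SD ≈ 1.4826 × 57 = 84.508

84.5 ms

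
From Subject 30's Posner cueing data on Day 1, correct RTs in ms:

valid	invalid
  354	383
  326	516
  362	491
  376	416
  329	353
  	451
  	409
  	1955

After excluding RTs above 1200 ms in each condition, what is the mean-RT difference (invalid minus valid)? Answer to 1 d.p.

81.9 ms

invalid: exclude 1955
M(valid) = 1747/5 = 349.400
M(invalid) = 3019/7 = 431.286
Difference = 431.286 − 349.400 = 81.886 ms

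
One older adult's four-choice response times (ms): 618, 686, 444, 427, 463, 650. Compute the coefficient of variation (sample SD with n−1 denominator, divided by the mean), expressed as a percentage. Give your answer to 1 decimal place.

21.1%

n = 6, Σ = 3288, M = 548.0000
Σ(x−M)² = 67030.000; s = √(67030.000/5) = 115.7843
CV = 115.7843 / 548.0000 = 0.21129 = 21.129%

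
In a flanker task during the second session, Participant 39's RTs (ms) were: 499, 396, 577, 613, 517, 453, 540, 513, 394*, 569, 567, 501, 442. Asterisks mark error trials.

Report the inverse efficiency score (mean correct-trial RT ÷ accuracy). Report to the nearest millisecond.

559 ms

Correct trials (n=12): 499, 396, 577, 613, 517, 453, 540, 513, 569, 567, 501, 442
Mean correct RT = 6187/12 = 515.5833 ms
Proportion correct = 12/13
IES = 515.5833 / (12/13) = 558.549 ms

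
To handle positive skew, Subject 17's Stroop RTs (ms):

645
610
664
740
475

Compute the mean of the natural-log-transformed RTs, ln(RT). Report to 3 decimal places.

6.430

ln(RT): 6.4693, 6.4135, 6.4983, 6.6067, 6.1633
Σ ln(RT) = 32.1510
Mean = 32.1510/5 = 6.43019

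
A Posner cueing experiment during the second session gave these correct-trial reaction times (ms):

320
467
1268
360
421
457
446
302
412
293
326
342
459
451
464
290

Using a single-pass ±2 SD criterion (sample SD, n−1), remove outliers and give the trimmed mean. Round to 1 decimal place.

387.3 ms

n = 16, ΣRT = 7078, M = 442.375
Σ(x−M)² = 795303.75; s = √(795303.75/15) = 230.261
Cutoffs: 442.375 ± 2·230.261 → [-18.1, 902.9]
Outside: 1268 → excluded.
Retained (n=15): Σ = 5810, mean = 5810/15 = 387.333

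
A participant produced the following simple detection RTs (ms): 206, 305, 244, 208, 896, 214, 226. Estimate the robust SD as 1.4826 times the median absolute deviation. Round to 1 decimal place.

26.7 ms

Sorted: 206, 208, 214, 226, 244, 305, 896 → median = 226
|x − 226| sorted: 0, 12, 18, 18, 20, 79, 670 → MAD = 18
Robust SD ≈ 1.4826 × 18 = 26.687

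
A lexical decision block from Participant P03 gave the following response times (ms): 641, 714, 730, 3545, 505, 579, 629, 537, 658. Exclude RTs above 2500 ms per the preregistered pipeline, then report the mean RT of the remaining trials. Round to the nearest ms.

624 ms

Excluded: 3545
Retained (n=8): Σ = 4993
Mean = 4993/8 = 624.1250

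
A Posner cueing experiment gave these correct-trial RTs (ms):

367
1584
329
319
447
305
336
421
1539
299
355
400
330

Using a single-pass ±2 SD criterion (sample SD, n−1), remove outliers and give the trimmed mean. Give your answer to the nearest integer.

n = 13, ΣRT = 7031, M = 540.846
Σ(x−M)² = 2486875.69; s = √(2486875.69/12) = 455.236
Cutoffs: 540.846 ± 2·455.236 → [-369.6, 1451.3]
Outside: 1539, 1584 → excluded.
Retained (n=11): Σ = 3908, mean = 3908/11 = 355.273

355 ms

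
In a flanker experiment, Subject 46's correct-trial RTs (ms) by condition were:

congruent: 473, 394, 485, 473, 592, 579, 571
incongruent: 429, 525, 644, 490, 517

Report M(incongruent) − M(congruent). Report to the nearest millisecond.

M(congruent) = 3567/7 = 509.571
M(incongruent) = 2605/5 = 521.000
Difference = 521.000 − 509.571 = 11.429 ms

11 ms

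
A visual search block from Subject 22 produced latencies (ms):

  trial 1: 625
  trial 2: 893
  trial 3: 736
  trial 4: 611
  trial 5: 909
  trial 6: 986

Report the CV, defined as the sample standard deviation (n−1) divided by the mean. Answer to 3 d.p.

n = 6, Σ = 4760, M = 793.3333
Σ(x−M)² = 125301.333; s = √(125301.333/5) = 158.3043
CV = 158.3043 / 793.3333 = 0.19954

0.200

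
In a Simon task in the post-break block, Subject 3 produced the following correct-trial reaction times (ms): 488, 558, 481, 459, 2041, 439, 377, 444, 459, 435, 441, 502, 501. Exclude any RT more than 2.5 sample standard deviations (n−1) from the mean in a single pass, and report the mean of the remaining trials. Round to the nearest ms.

n = 13, ΣRT = 7625, M = 586.538
Σ(x−M)² = 2314253.23; s = √(2314253.23/12) = 439.152
Cutoffs: 586.538 ± 2.5·439.152 → [-511.3, 1684.4]
Outside: 2041 → excluded.
Retained (n=12): Σ = 5584, mean = 5584/12 = 465.333

465 ms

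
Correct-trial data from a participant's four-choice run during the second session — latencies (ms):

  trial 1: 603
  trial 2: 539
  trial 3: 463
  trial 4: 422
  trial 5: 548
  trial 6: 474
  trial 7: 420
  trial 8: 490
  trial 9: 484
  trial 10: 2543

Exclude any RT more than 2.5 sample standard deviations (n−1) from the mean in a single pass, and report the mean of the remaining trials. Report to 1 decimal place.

n = 10, ΣRT = 6986, M = 698.600
Σ(x−M)² = 3808748.40; s = √(3808748.40/9) = 650.534
Cutoffs: 698.600 ± 2.5·650.534 → [-927.7, 2324.9]
Outside: 2543 → excluded.
Retained (n=9): Σ = 4443, mean = 4443/9 = 493.667

493.7 ms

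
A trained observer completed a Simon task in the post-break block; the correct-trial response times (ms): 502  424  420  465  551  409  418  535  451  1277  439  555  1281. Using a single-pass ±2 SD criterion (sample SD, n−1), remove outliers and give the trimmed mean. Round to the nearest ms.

n = 13, ΣRT = 7727, M = 594.385
Σ(x−M)² = 1139263.08; s = √(1139263.08/12) = 308.121
Cutoffs: 594.385 ± 2·308.121 → [-21.9, 1210.6]
Outside: 1277, 1281 → excluded.
Retained (n=11): Σ = 5169, mean = 5169/11 = 469.909

470 ms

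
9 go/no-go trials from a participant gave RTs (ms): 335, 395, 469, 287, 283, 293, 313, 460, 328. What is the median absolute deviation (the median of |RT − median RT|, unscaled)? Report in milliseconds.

Sorted: 283, 287, 293, 313, 328, 335, 395, 460, 469 → median = 328
|x − 328|: 7, 67, 141, 41, 45, 35, 15, 132, 0
Sorted deviations: 0, 7, 15, 35, 41, 45, 67, 132, 141 → MAD = 41

41 ms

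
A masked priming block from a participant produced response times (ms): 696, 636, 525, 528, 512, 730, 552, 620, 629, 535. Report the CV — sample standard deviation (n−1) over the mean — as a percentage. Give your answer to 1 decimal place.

12.9%

n = 10, Σ = 5963, M = 596.3000
Σ(x−M)² = 53598.100; s = √(53598.100/9) = 77.1709
CV = 77.1709 / 596.3000 = 0.12942 = 12.942%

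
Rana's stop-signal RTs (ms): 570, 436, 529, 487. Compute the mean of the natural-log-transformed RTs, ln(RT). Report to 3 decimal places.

6.221

ln(RT): 6.3456, 6.0776, 6.2710, 6.1883
Σ ln(RT) = 24.8825
Mean = 24.8825/4 = 6.22063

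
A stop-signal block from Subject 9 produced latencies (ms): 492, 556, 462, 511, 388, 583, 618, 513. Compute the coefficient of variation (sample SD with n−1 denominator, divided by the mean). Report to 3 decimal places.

0.140

n = 8, Σ = 4123, M = 515.3750
Σ(x−M)² = 36399.875; s = √(36399.875/7) = 72.1109
CV = 72.1109 / 515.3750 = 0.13992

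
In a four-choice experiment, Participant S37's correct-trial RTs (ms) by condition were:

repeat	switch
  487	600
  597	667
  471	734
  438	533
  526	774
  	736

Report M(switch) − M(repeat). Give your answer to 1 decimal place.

M(repeat) = 2519/5 = 503.800
M(switch) = 4044/6 = 674.000
Difference = 674.000 − 503.800 = 170.200 ms

170.2 ms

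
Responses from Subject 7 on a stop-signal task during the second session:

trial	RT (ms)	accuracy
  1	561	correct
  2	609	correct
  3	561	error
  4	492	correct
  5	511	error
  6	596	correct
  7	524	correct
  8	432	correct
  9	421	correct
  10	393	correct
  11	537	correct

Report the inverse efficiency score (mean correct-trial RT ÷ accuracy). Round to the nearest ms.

Correct trials (n=9): 561, 609, 492, 596, 524, 432, 421, 393, 537
Mean correct RT = 4565/9 = 507.2222 ms
Proportion correct = 9/11
IES = 507.2222 / (9/11) = 619.938 ms

620 ms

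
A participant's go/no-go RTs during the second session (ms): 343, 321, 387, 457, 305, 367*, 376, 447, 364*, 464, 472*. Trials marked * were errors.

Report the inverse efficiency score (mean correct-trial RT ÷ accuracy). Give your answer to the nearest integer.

533 ms

Correct trials (n=8): 343, 321, 387, 457, 305, 376, 447, 464
Mean correct RT = 3100/8 = 387.5000 ms
Proportion correct = 8/11
IES = 387.5000 / (8/11) = 532.812 ms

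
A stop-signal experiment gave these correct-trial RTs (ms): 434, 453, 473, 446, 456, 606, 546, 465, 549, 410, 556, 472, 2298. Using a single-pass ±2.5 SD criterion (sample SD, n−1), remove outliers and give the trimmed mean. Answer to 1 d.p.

488.8 ms

n = 13, ΣRT = 8164, M = 628.000
Σ(x−M)² = 3060956.00; s = √(3060956.00/12) = 505.054
Cutoffs: 628.000 ± 2.5·505.054 → [-634.6, 1890.6]
Outside: 2298 → excluded.
Retained (n=12): Σ = 5866, mean = 5866/12 = 488.833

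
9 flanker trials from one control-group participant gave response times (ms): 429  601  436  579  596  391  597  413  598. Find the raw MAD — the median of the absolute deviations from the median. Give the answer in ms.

Sorted: 391, 413, 429, 436, 579, 596, 597, 598, 601 → median = 579
|x − 579|: 150, 22, 143, 0, 17, 188, 18, 166, 19
Sorted deviations: 0, 17, 18, 19, 22, 143, 150, 166, 188 → MAD = 22

22 ms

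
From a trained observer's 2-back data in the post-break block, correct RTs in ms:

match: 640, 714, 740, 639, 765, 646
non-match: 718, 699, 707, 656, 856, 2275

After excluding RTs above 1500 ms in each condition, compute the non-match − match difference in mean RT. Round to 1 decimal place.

non-match: exclude 2275
M(match) = 4144/6 = 690.667
M(non-match) = 3636/5 = 727.200
Difference = 727.200 − 690.667 = 36.533 ms

36.5 ms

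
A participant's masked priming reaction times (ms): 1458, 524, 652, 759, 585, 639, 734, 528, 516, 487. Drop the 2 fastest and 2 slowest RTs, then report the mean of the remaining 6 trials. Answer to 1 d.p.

610.3 ms

Sorted: 487, 516, 524, 528, 585, 639, 652, 734, 759, 1458
Drop lowest 2 (487, 516) and highest 2 (759, 1458)
Remaining (n=6): Σ = 3662, mean = 3662/6 = 610.333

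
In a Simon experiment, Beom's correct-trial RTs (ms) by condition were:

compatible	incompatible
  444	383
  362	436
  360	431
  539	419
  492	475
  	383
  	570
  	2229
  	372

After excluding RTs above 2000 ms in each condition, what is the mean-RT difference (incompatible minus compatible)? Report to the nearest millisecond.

incompatible: exclude 2229
M(compatible) = 2197/5 = 439.400
M(incompatible) = 3469/8 = 433.625
Difference = 433.625 − 439.400 = -5.775 ms

-6 ms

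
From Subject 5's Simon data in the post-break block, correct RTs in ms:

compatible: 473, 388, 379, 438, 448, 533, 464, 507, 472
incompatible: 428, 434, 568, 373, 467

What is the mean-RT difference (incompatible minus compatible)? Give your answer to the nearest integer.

-2 ms

M(compatible) = 4102/9 = 455.778
M(incompatible) = 2270/5 = 454.000
Difference = 454.000 − 455.778 = -1.778 ms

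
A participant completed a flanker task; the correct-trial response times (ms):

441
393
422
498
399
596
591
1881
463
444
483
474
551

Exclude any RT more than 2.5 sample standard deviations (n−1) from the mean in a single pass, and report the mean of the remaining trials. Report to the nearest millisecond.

480 ms

n = 13, ΣRT = 7636, M = 587.385
Σ(x−M)² = 1864679.08; s = √(1864679.08/12) = 394.195
Cutoffs: 587.385 ± 2.5·394.195 → [-398.1, 1572.9]
Outside: 1881 → excluded.
Retained (n=12): Σ = 5755, mean = 5755/12 = 479.583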